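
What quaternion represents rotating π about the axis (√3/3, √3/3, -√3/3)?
0.5774i + 0.5774j - 0.5774k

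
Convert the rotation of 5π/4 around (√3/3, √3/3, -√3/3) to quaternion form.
-0.3827 + 0.5334i + 0.5334j - 0.5334k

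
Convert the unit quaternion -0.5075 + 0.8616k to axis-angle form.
axis = (0, 0, 1), θ = 241°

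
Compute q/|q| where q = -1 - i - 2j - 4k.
-0.2132 - 0.2132i - 0.4264j - 0.8528k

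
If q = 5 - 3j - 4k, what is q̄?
5 + 3j + 4k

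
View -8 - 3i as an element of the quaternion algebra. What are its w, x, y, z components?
-8 - 3i + 0j + 0k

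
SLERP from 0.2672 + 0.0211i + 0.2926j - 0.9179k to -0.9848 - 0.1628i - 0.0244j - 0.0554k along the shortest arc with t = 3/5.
0.8706 + 0.1318i + 0.172j - 0.4418k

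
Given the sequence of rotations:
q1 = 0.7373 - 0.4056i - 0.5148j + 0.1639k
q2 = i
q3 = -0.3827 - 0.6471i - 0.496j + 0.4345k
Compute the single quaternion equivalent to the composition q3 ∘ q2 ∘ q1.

q2 · q1 = 0.4056 + 0.7373i - 0.1639j - 0.5148k
q3 · q2 · q1 = 0.4643 - 0.2181i - 0.1512j + 0.845k
0.4643 - 0.2181i - 0.1512j + 0.845k


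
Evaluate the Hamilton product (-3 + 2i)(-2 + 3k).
6 - 4i - 6j - 9k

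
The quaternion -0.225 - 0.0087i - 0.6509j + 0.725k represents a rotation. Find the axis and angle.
axis = (-0.0089, -0.668, 0.7441), θ = 206°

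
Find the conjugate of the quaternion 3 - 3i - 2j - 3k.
3 + 3i + 2j + 3k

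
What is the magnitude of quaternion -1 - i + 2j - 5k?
√31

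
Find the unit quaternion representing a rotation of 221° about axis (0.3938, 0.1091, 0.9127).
-0.3502 + 0.3689i + 0.1022j + 0.8549k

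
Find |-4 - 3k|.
5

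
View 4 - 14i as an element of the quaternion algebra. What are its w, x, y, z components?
4 - 14i + 0j + 0k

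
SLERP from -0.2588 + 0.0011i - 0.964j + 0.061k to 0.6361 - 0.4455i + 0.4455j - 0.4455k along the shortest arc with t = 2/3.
-0.5561 + 0.3215i - 0.6848j + 0.3441k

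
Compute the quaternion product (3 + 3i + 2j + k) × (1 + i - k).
1 + 4i + 6j - 4k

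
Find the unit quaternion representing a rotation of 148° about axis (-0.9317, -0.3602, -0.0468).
0.2756 - 0.8956i - 0.3462j - 0.045k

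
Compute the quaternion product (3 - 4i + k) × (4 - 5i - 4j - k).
-7 - 27i - 21j + 17k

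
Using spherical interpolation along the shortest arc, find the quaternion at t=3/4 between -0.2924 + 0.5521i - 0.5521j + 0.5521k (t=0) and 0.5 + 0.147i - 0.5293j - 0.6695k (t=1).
-0.5466 + 0.0646i + 0.2744j + 0.7885k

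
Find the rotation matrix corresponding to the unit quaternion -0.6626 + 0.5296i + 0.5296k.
[[0.439, 0.7018, 0.561], [-0.7018, -0.1219, 0.7018], [0.561, -0.7018, 0.439]]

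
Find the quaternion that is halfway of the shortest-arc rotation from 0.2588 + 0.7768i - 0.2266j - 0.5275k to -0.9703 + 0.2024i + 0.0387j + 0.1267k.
0.8037 + 0.3756i - 0.1735j - 0.4278k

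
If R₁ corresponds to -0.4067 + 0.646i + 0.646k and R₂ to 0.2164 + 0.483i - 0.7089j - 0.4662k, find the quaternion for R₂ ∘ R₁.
-0.0989 - 0.5146i - 0.3249j + 0.7873k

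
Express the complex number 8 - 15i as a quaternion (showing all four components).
8 - 15i + 0j + 0k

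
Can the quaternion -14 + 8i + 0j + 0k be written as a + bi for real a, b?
Yes. The quaternion -14 + 8i has j- and k-coefficients y = z = 0, so it lies in the complex subalgebra spanned by 1 and i.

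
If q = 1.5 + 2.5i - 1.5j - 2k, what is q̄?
1.5 - 2.5i + 1.5j + 2k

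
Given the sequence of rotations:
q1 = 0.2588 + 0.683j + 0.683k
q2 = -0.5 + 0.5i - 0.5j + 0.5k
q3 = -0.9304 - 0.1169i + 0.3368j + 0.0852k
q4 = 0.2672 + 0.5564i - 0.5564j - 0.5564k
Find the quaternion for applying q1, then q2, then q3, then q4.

q2 · q1 = -0.1294 - 0.5536i - 0.8124j + 0.1294k
q3 · q2 · q1 = 0.3183 + 0.643i + 0.6802j + 0.15k
q4 · q3 · q2 · q1 = 0.1892 + 0.6439i - 0.4366j + 0.5992k
0.1892 + 0.6439i - 0.4366j + 0.5992k


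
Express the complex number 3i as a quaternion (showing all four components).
0 + 3i + 0j + 0k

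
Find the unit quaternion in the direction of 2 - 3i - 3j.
0.4264 - 0.6396i - 0.6396j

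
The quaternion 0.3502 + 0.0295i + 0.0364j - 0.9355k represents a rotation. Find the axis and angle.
axis = (0.0315, 0.0389, -0.9987), θ = 139°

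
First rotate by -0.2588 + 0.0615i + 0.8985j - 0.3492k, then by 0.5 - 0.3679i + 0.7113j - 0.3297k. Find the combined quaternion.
-0.861 + 0.1738i + 0.1164j - 0.4636k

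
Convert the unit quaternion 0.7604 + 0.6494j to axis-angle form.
axis = (0, 1, 0), θ = 81°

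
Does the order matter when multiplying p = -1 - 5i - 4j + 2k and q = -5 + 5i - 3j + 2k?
Yes: pq = 14 + 18i + 43j + 23k ≠ 14 + 22i + 3j - 47k = qp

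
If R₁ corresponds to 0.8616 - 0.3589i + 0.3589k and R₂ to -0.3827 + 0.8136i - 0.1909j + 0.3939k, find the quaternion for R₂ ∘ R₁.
-0.1791 + 0.7698i - 0.5979j + 0.1335k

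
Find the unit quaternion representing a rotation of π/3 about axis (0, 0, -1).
0.866 - 0.5k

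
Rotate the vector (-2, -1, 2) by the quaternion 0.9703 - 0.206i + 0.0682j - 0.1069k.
(-1.762, 0.349, 2.403)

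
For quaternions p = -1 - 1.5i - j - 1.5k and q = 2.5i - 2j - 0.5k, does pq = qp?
No: pq = 1 - 5i - 2.5j + 6k ≠ 1 + 6.5j - 5k = qp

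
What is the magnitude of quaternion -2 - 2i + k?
3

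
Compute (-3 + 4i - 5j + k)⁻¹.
-0.0588 - 0.0784i + 0.098j - 0.0196k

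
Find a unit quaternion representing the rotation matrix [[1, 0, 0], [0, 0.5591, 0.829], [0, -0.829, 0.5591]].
0.8829 - 0.4695i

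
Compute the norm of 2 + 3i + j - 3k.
√23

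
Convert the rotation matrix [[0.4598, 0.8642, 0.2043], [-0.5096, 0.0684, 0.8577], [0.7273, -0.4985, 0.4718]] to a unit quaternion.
0.7071 - 0.4795i - 0.1849j - 0.4857k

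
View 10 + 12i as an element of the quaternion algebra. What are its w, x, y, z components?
10 + 12i + 0j + 0k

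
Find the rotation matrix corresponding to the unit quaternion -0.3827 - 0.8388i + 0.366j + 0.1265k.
[[0.7001, -0.5172, -0.4924], [-0.7108, -0.4392, -0.5494], [0.0679, 0.7346, -0.6751]]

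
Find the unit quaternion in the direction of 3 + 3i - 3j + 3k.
0.5 + 0.5i - 0.5j + 0.5k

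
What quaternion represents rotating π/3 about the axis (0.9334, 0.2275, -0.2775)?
0.866 + 0.4667i + 0.1138j - 0.1388k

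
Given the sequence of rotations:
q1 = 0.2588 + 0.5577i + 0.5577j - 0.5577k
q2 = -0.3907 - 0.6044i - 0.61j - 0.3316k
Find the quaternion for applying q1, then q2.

q2 · q1 = 0.3912 + 0.1508i - 0.8978j + 0.1352k
0.3912 + 0.1508i - 0.8978j + 0.1352k


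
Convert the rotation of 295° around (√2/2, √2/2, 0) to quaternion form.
-0.8434 + 0.3799i + 0.3799j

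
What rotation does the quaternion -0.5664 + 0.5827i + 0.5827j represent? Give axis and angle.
axis = (√2/2, √2/2, 0), θ = 249°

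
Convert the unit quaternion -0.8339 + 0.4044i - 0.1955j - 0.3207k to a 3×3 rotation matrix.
[[0.7179, -0.693, 0.0667], [0.3767, 0.4672, 0.7999], [-0.5854, -0.5491, 0.5965]]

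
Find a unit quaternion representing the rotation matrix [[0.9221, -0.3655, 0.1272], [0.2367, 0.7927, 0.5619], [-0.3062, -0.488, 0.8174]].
0.9397 - 0.2793i + 0.1153j + 0.1602k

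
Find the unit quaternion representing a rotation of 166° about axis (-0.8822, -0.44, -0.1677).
0.1219 - 0.8756i - 0.4367j - 0.1664k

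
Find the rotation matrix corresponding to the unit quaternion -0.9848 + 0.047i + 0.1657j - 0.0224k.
[[0.9441, -0.0285, -0.3285], [0.0597, 0.9946, 0.0851], [0.3243, -0.1, 0.9407]]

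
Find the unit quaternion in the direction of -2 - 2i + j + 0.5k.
-0.6576 - 0.6576i + 0.3288j + 0.1644k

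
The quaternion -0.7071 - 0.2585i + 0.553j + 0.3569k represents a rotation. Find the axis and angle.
axis = (-0.3656, 0.7821, 0.5047), θ = 3π/2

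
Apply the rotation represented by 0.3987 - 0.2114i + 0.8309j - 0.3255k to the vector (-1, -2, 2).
(2.377, -1.531, 1.004)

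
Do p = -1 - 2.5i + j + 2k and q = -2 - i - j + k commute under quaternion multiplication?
No: pq = -1.5 + 9i - 0.5j - 1.5k ≠ -1.5 + 3i - 1.5j - 8.5k = qp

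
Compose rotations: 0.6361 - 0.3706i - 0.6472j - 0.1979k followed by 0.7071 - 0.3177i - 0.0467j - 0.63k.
0.1771 - 0.8626i - 0.3167j - 0.3524k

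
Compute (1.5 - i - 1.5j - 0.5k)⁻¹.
0.2609 + 0.1739i + 0.2609j + 0.087k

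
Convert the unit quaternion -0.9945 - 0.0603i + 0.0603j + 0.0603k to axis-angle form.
axis = (-√3/3, √3/3, √3/3), θ = 348°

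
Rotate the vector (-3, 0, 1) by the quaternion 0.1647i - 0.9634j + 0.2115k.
(2.907, 0.545, -1.12)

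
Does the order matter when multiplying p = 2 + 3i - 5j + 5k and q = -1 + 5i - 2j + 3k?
Yes: pq = -42 + 2i + 17j + 20k ≠ -42 + 12i - 15j - 18k = qp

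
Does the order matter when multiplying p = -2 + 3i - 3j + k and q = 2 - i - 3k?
Yes: pq = 2 + 17i + 2j + 5k ≠ 2 - i - 14j + 11k = qp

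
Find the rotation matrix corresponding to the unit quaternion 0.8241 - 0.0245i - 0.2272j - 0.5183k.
[[0.3595, 0.8654, -0.3491], [-0.8431, 0.4615, 0.2759], [0.3999, 0.1951, 0.8956]]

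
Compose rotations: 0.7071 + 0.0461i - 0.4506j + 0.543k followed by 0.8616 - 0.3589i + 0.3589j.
0.7875 - 0.0192i + 0.0604j + 0.613k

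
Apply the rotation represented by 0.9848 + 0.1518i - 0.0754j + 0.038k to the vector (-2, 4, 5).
(-3.047, 2.177, 5.566)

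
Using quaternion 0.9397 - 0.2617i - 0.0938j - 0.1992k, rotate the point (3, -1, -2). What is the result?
(2.43, -2.818, -0.395)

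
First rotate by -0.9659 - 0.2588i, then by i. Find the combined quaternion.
0.2588 - 0.9659i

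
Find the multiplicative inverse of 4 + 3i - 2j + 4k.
0.0889 - 0.0667i + 0.0444j - 0.0889k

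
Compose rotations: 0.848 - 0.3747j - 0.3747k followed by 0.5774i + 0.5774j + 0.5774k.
0.4327 + 0.4896i + 0.706j + 0.2733k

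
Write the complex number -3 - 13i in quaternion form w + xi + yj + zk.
-3 - 13i + 0j + 0k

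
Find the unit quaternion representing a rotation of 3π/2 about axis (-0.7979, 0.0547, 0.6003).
-0.7071 - 0.5642i + 0.0387j + 0.4245k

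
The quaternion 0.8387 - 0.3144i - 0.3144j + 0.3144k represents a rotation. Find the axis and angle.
axis = (-√3/3, -√3/3, √3/3), θ = 66°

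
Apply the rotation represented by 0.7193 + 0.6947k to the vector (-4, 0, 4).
(-0.139, -3.998, 4)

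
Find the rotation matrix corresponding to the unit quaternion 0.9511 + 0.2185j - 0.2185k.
[[0.809, 0.4156, 0.4156], [-0.4156, 0.9045, -0.0955], [-0.4156, -0.0955, 0.9045]]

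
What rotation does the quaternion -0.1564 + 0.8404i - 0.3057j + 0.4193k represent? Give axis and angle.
axis = (0.8509, -0.3095, 0.4245), θ = 198°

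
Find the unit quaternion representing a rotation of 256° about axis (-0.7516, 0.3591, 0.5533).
-0.6157 - 0.5923i + 0.283j + 0.436k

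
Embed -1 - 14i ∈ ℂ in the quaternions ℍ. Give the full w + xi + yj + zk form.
-1 - 14i + 0j + 0k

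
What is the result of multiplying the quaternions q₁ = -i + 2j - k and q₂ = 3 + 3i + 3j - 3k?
-6 - 6i - 12k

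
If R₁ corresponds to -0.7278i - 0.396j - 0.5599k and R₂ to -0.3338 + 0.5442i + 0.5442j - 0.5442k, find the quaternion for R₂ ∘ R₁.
0.3069 - 0.2773i + 0.833j + 0.3675k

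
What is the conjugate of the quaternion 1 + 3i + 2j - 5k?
1 - 3i - 2j + 5k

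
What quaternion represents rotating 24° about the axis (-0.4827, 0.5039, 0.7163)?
0.9781 - 0.1004i + 0.1048j + 0.1489k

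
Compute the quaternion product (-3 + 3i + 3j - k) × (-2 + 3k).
9 + 3i - 15j - 7k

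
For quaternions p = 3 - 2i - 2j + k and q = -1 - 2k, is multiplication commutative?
No: pq = -1 + 6i - 2j - 7k ≠ -1 - 2i + 6j - 7k = qp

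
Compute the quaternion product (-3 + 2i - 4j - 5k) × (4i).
-8 - 12i - 20j + 16k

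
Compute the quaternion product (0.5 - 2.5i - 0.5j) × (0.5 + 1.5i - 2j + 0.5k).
3 - 0.75i + 6k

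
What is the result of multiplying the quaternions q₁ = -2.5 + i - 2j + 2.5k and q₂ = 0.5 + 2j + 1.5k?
-1 - 7.5i - 7.5j - 0.5k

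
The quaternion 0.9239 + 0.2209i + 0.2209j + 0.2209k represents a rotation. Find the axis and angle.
axis = (√3/3, √3/3, √3/3), θ = π/4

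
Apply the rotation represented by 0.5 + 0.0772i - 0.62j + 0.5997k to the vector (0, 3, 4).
(-4.196, -2.477, -1.122)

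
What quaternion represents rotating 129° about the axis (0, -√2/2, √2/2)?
0.4305 - 0.6382j + 0.6382k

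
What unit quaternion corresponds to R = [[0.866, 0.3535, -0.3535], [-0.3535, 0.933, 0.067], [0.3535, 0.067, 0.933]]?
0.9659 - 0.183j - 0.183k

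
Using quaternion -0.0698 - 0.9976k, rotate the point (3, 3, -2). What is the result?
(-3.389, -2.553, -2)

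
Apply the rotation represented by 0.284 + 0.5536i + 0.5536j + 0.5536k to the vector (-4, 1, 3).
(3.984, -3.04, -0.944)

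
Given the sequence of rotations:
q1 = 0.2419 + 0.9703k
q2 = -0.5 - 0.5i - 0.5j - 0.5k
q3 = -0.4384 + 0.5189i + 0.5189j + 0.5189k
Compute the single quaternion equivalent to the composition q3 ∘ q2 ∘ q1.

q2 · q1 = 0.3642 - 0.6061i + 0.3642j - 0.6061k
q3 · q2 · q1 = 0.2804 - 0.0488i + 0.0293j + 0.9582k
0.2804 - 0.0488i + 0.0293j + 0.9582k


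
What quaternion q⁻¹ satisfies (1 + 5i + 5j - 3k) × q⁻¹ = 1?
0.0167 - 0.0833i - 0.0833j + 0.05k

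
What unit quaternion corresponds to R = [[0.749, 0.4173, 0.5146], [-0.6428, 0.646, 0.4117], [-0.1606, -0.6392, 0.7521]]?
0.887 - 0.2962i + 0.1903j - 0.2988k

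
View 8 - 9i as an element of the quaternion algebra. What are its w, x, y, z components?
8 - 9i + 0j + 0k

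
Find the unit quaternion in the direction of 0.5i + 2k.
0.2425i + 0.9701k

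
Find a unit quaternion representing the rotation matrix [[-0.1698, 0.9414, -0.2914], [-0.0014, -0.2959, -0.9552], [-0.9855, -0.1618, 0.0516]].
-0.3827 - 0.5183i - 0.4534j + 0.6159k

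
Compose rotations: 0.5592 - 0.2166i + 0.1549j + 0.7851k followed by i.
0.2166 + 0.5592i - 0.7851j + 0.1549k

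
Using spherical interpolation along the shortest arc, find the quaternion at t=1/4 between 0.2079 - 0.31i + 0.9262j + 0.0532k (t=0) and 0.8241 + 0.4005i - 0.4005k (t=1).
0.5011 - 0.1332i + 0.8489j - 0.1022k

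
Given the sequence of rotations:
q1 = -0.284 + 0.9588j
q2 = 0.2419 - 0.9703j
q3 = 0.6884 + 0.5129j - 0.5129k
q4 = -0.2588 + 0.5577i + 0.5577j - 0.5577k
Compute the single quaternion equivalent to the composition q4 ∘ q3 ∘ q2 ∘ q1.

q2 · q1 = 0.8616 + 0.5075j
q3 · q2 · q1 = 0.3328 + 0.2603i + 0.7913j - 0.4419k
q4 · q3 · q2 · q1 = -0.9191 + 0.3131i + 0.0821j + 0.2249k
-0.9191 + 0.3131i + 0.0821j + 0.2249k


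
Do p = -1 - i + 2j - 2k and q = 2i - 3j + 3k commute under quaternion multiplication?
No: pq = 14 - 2i + 2j - 4k ≠ 14 - 2i + 4j - 2k = qp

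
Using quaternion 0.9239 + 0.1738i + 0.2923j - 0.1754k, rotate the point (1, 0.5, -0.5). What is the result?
(0.741, 0.428, -0.876)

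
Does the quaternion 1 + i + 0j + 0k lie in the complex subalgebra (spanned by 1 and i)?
Yes. The quaternion 1 + i has j- and k-coefficients y = z = 0, so it lies in the complex subalgebra spanned by 1 and i.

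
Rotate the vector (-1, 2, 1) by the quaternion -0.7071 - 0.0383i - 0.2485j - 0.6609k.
(-1.432, -0.432, 1.94)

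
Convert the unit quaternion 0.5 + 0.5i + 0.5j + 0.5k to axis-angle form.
axis = (√3/3, √3/3, √3/3), θ = 2π/3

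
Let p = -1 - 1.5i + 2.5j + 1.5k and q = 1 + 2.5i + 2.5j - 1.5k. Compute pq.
-1.25 - 11.5i + 1.5j - 7k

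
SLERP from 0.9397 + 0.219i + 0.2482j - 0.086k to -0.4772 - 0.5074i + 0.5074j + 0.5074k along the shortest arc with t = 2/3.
0.7307 + 0.466i - 0.2799j - 0.413k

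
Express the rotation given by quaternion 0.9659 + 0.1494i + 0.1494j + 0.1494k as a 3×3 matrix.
[[0.9107, -0.244, 0.3333], [0.3333, 0.9107, -0.244], [-0.244, 0.3333, 0.9107]]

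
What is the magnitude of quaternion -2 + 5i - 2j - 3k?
√42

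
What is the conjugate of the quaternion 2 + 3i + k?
2 - 3i - k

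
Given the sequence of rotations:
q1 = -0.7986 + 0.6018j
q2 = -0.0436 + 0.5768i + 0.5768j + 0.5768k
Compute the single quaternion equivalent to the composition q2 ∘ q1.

q2 · q1 = -0.3123 - 0.8078i - 0.4869j - 0.1135k
-0.3123 - 0.8078i - 0.4869j - 0.1135k


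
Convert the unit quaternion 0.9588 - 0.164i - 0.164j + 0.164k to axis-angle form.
axis = (-√3/3, -√3/3, √3/3), θ = 33°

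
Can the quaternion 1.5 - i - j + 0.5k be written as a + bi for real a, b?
No. The quaternion 1.5 - i - j + 0.5k has j-coefficient y = -1 and k-coefficient z = 0.5, not both zero, so it does not lie in the complex subalgebra spanned by 1 and i.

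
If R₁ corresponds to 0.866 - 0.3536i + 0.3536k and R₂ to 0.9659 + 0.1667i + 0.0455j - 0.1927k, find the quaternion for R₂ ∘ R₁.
0.9636 - 0.1811i + 0.0486j + 0.1908k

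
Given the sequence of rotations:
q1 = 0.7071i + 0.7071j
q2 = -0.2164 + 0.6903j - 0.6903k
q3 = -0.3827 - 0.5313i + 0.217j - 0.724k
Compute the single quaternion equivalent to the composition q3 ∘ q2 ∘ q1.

q2 · q1 = -0.4881 + 0.3351i - 0.6411j - 0.4881k
q3 · q2 · q1 = 0.1506 - 0.439i - 0.3625j + 0.8081k
0.1506 - 0.439i - 0.3625j + 0.8081k


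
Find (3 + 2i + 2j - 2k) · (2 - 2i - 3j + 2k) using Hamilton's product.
20 - 4i - 5j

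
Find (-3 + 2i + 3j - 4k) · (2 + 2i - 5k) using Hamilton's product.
-30 - 17i + 8j + k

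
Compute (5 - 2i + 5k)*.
5 + 2i - 5k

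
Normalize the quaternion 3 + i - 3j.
0.6882 + 0.2294i - 0.6882j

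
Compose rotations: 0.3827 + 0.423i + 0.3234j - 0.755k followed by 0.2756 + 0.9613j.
-0.2054 - 0.6092i + 0.457j - 0.6147k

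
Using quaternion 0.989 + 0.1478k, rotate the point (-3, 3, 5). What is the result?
(-3.746, 1.992, 5)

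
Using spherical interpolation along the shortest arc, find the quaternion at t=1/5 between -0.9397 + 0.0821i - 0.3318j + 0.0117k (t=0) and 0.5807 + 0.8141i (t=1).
-0.9499 - 0.1265i - 0.2857j + 0.0101k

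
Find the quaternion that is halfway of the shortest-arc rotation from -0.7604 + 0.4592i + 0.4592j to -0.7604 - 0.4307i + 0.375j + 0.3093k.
-0.863 + 0.0162i + 0.4734j + 0.1755k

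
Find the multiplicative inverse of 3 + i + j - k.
0.25 - 0.0833i - 0.0833j + 0.0833k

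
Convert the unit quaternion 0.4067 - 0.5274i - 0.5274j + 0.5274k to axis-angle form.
axis = (-√3/3, -√3/3, √3/3), θ = 132°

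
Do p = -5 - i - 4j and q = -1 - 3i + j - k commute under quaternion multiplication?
No: pq = 6 + 20i - 2j - 8k ≠ 6 + 12i + 18k = qp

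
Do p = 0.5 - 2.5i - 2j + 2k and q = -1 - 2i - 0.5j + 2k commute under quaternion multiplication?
No: pq = -10.5 - 1.5i + 2.75j - 3.75k ≠ -10.5 + 4.5i + 0.75j + 1.75k = qp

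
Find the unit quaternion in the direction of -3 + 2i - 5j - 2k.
-0.4629 + 0.3086i - 0.7715j - 0.3086k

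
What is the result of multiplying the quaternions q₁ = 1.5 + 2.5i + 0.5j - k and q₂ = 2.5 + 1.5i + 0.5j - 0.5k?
-0.75 + 8.75i + 1.75j - 2.75k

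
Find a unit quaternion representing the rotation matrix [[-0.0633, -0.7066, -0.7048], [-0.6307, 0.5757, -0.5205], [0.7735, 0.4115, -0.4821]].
0.5075 + 0.4591i - 0.7282j + 0.0374k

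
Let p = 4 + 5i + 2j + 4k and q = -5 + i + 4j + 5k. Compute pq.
-53 - 27i - 15j + 18k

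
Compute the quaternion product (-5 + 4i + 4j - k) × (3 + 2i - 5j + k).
-2 + i + 31j - 36k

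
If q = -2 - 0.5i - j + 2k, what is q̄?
-2 + 0.5i + j - 2k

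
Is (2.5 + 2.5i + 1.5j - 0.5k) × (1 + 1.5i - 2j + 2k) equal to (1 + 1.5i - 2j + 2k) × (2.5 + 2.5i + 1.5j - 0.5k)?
No: pq = 2.75 + 8.25i - 9.25j - 2.75k ≠ 2.75 + 4.25i + 2.25j + 11.75k = qp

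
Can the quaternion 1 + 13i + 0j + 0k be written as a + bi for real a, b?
Yes. The quaternion 1 + 13i has j- and k-coefficients y = z = 0, so it lies in the complex subalgebra spanned by 1 and i.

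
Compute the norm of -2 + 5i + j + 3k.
√39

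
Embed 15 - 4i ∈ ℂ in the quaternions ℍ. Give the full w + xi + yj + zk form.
15 - 4i + 0j + 0k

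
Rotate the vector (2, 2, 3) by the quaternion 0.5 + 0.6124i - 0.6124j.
(-2.837, -2.837, 0.949)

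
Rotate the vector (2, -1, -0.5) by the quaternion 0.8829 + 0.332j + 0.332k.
(1.411, 0.283, -1.783)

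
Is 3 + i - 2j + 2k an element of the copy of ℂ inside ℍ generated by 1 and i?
No. The quaternion 3 + i - 2j + 2k has j-coefficient y = -2 and k-coefficient z = 2, not both zero, so it does not lie in the complex subalgebra spanned by 1 and i.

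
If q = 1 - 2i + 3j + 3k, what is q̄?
1 + 2i - 3j - 3k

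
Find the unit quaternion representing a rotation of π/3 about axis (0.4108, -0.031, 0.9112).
0.866 + 0.2054i - 0.0155j + 0.4556k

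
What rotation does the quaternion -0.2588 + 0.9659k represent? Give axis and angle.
axis = (0, 0, 1), θ = 7π/6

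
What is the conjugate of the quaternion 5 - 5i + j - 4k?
5 + 5i - j + 4k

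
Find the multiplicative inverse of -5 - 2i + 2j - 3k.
-0.119 + 0.0476i - 0.0476j + 0.0714k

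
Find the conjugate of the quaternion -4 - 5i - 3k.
-4 + 5i + 3k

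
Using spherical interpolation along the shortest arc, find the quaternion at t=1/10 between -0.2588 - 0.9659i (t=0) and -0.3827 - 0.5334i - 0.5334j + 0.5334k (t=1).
-0.2835 - 0.955i - 0.0614j + 0.0614k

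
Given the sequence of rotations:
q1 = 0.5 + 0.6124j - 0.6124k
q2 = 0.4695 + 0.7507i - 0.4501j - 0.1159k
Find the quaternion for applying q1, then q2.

q2 · q1 = 0.4394 + 0.722i + 0.5222j + 0.1143k
0.4394 + 0.722i + 0.5222j + 0.1143k


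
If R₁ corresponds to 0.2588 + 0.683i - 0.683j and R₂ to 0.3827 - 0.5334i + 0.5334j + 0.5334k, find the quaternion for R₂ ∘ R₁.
0.8277 + 0.4877i + 0.241j + 0.138k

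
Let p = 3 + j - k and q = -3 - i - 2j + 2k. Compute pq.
-5 - 3i - 8j + 10k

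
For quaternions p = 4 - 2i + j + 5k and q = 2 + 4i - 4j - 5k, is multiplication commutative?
No: pq = 45 + 27i - 4j - 6k ≠ 45 - 3i - 24j - 14k = qp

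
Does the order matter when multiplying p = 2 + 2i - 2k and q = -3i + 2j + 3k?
Yes: pq = 12 - 2i + 4j + 10k ≠ 12 - 10i + 4j + 2k = qp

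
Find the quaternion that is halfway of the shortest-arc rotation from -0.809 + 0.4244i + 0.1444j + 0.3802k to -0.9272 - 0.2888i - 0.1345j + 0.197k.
-0.9463 + 0.0739i + 0.0054j + 0.3146k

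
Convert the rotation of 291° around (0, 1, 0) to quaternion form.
-0.8241 + 0.5664j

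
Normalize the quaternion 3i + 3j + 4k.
0.5145i + 0.5145j + 0.686k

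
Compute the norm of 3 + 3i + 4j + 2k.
√38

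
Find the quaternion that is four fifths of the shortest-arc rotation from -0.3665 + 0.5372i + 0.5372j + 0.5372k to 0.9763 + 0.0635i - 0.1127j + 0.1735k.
-0.9664 + 0.0851i + 0.2421j - 0.0129k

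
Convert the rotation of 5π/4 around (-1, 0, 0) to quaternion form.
-0.3827 - 0.9239i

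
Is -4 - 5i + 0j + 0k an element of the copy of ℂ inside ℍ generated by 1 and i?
Yes. The quaternion -4 - 5i has j- and k-coefficients y = z = 0, so it lies in the complex subalgebra spanned by 1 and i.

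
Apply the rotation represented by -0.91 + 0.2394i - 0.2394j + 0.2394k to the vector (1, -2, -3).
(-1.522, -3.055, -1.533)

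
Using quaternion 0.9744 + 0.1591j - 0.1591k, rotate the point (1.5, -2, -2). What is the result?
(0.108, -2.263, -2.263)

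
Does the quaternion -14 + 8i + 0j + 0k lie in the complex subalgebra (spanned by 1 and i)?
Yes. The quaternion -14 + 8i has j- and k-coefficients y = z = 0, so it lies in the complex subalgebra spanned by 1 and i.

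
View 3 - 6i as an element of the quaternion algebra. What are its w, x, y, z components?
3 - 6i + 0j + 0k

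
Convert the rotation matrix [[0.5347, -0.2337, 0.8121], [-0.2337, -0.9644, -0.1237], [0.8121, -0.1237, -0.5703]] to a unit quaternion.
0.876i - 0.1334j + 0.4635k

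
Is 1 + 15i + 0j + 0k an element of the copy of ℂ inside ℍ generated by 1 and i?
Yes. The quaternion 1 + 15i has j- and k-coefficients y = z = 0, so it lies in the complex subalgebra spanned by 1 and i.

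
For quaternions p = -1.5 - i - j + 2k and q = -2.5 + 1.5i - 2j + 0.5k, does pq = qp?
No: pq = 2.25 + 3.75i + 9j - 2.25k ≠ 2.25 - 3.25i + 2j - 9.25k = qp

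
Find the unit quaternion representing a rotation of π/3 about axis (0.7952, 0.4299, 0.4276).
0.866 + 0.3976i + 0.215j + 0.2138k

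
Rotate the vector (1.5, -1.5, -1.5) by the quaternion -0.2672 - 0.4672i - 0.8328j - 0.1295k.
(-2.544, 0.527, 0.051)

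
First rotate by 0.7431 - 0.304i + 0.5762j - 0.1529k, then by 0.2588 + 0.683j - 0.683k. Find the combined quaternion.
-0.3057 + 0.2104i + 0.8643j - 0.3395k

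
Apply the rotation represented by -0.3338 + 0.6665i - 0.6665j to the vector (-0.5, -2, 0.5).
(1.944, 0.444, 0.724)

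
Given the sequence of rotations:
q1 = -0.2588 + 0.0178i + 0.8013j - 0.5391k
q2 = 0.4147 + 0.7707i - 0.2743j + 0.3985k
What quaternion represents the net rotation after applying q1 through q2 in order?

q2 · q1 = 0.3136 - 0.3635i + 0.8259j + 0.2957k
0.3136 - 0.3635i + 0.8259j + 0.2957k


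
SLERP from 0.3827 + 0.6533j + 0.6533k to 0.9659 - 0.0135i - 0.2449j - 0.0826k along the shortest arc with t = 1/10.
0.5082 - 0.0019i + 0.5973j + 0.6205k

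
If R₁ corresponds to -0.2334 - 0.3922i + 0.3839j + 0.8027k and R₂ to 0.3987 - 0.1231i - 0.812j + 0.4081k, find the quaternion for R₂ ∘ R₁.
-0.1572 - 0.9361i + 0.2813j - 0.1409k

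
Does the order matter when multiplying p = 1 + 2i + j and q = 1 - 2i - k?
Yes: pq = 5 - i + 3j + k ≠ 5 + i - j - 3k = qp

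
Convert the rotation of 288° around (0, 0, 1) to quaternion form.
-0.809 + 0.5878k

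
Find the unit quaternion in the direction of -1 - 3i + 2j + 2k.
-0.2357 - 0.7071i + 0.4714j + 0.4714k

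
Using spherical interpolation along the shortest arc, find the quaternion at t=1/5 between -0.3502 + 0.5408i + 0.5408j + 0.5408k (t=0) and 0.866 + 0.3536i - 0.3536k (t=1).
-0.5383 + 0.3879i + 0.4806j + 0.5734k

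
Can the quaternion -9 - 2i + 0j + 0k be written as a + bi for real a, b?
Yes. The quaternion -9 - 2i has j- and k-coefficients y = z = 0, so it lies in the complex subalgebra spanned by 1 and i.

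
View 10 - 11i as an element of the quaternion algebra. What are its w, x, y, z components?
10 - 11i + 0j + 0k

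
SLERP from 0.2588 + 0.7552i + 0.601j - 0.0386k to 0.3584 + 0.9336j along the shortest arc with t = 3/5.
0.3484 + 0.3359i + 0.8749j - 0.0172k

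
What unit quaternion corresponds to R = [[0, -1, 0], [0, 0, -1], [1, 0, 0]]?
0.5 + 0.5i - 0.5j + 0.5k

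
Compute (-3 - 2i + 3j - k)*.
-3 + 2i - 3j + k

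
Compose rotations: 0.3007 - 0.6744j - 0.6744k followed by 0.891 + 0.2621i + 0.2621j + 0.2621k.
0.6214 + 0.0788i - 0.3453j - 0.6988k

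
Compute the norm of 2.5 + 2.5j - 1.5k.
3.841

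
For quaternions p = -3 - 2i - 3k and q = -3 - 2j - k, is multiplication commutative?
No: pq = 6 + 4j + 16k ≠ 6 + 12i + 8j + 8k = qp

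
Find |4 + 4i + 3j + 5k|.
√66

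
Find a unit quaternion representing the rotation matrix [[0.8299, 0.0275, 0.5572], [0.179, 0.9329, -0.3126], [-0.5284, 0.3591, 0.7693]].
0.9397 + 0.1787i + 0.2888j + 0.0403k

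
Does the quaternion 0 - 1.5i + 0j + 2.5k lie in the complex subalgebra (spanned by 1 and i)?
No. The quaternion -1.5i + 2.5k has j-coefficient y = 0 and k-coefficient z = 2.5, not both zero, so it does not lie in the complex subalgebra spanned by 1 and i.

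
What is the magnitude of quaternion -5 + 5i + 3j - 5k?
√84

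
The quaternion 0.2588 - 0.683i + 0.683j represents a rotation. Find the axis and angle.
axis = (-√2/2, √2/2, 0), θ = 5π/6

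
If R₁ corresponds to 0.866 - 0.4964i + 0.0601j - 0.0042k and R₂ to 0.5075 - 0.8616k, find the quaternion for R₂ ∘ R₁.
0.4359 - 0.2001i + 0.4582j - 0.7483k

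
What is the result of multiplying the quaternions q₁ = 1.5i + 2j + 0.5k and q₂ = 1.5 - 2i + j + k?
0.5 + 3.75i + 0.5j + 6.25k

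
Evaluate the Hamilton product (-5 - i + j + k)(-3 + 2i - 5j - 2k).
24 - 4i + 22j + 10k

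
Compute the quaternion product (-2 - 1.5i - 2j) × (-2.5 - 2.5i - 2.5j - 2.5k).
-3.75 + 13.75i + 6.25j + 3.75k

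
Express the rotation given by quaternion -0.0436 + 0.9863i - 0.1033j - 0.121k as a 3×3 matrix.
[[0.9494, -0.2143, -0.2297], [-0.1932, -0.9749, 0.111], [-0.2477, -0.061, -0.9669]]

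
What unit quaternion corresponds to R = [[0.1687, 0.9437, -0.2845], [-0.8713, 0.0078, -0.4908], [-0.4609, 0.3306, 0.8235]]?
0.7071 + 0.2904i + 0.0624j - 0.6417k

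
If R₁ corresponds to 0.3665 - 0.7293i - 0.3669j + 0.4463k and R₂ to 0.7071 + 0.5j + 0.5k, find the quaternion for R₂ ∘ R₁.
0.2195 - 0.1091i - 0.4408j + 0.8635k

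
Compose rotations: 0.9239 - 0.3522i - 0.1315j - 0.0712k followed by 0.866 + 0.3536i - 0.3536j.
0.8781 + 0.0469i - 0.4154j - 0.2327k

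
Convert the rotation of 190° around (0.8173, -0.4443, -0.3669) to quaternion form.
-0.0872 + 0.8142i - 0.4426j - 0.3655k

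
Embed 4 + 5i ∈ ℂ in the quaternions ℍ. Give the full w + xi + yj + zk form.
4 + 5i + 0j + 0k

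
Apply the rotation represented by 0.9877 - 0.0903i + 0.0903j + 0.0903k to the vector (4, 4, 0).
(3.091, 4.518, -1.427)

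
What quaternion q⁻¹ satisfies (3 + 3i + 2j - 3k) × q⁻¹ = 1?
0.0968 - 0.0968i - 0.0645j + 0.0968k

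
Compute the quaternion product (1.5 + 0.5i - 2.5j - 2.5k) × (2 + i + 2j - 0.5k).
6.25 + 8.75i - 4.25j - 2.25k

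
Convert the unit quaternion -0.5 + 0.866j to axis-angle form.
axis = (0, 1, 0), θ = 4π/3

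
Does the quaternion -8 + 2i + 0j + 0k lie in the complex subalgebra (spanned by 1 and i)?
Yes. The quaternion -8 + 2i has j- and k-coefficients y = z = 0, so it lies in the complex subalgebra spanned by 1 and i.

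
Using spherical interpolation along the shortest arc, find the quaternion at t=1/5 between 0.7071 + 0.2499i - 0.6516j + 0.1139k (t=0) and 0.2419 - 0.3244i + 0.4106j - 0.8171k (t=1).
0.568 + 0.3099i - 0.6922j + 0.3195k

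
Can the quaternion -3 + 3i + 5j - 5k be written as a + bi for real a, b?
No. The quaternion -3 + 3i + 5j - 5k has j-coefficient y = 5 and k-coefficient z = -5, not both zero, so it does not lie in the complex subalgebra spanned by 1 and i.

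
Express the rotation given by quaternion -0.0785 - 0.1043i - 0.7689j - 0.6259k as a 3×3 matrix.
[[-0.9659, 0.0621, 0.2513], [0.2587, 0.1947, 0.9461], [0.0098, 0.9789, -0.2042]]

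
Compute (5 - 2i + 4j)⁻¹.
0.1111 + 0.0444i - 0.0889j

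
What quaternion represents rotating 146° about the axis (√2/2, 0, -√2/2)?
0.2924 + 0.6762i - 0.6762k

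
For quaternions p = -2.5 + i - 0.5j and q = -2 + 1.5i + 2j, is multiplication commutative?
No: pq = 4.5 - 5.75i - 4j + 2.75k ≠ 4.5 - 5.75i - 4j - 2.75k = qp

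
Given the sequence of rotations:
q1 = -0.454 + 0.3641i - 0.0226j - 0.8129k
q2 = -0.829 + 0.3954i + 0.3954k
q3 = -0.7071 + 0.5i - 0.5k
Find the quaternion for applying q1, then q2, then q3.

q2 · q1 = 0.5538 - 0.4724i + 0.4841j + 0.4854k
q3 · q2 · q1 = 0.0873 + 0.853i - 0.3488j - 0.3781k
0.0873 + 0.853i - 0.3488j - 0.3781k


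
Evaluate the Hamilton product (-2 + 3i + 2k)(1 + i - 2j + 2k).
-9 + 5i - 8k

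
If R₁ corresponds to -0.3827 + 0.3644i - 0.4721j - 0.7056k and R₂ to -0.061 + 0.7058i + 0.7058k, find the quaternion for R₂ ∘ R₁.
0.2642 + 0.0409i + 0.784j - 0.5603k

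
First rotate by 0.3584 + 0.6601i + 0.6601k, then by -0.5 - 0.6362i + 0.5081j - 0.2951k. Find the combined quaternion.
0.4356 - 0.2227i + 0.4073j - 0.7712k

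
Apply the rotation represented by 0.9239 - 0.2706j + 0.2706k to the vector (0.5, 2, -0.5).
(-0.396, 2.03, -0.47)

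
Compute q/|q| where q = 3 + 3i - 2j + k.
0.6255 + 0.6255i - 0.417j + 0.2085k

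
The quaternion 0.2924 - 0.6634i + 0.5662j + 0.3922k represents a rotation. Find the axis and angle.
axis = (-0.6937, 0.5921, 0.4101), θ = 146°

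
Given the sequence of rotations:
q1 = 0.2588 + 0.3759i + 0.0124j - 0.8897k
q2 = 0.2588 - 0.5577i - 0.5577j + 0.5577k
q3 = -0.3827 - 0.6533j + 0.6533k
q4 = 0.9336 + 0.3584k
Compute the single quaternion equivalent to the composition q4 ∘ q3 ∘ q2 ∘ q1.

q2 · q1 = 0.7797 + 0.4422i - 0.4277j + 0.1168k
q3 · q2 · q1 = -0.6541 + 0.0339i - 0.0568j + 0.7536k
q4 · q3 · q2 · q1 = -0.8808 + 0.052i - 0.0409j + 0.4691k
-0.8808 + 0.052i - 0.0409j + 0.4691k


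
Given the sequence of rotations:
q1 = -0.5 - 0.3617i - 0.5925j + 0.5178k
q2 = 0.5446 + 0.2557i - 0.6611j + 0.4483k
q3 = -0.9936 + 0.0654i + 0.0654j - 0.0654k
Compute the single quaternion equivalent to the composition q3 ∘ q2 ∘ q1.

q2 · q1 = -0.8036 - 0.4015i - 0.2867j - 0.3328k
q3 · q2 · q1 = 0.8217 + 0.3059i + 0.2803j + 0.3907k
0.8217 + 0.3059i + 0.2803j + 0.3907k


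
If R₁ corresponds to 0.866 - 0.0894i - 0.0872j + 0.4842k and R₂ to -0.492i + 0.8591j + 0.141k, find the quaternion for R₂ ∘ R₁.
-0.0373 + 0.0022i + 0.9696j + 0.2418k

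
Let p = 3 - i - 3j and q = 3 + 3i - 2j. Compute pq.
6 + 6i - 15j + 11k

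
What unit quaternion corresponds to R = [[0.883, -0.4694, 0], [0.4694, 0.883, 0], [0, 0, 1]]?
0.9703 + 0.2419k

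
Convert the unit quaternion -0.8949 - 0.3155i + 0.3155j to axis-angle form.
axis = (-√2/2, √2/2, 0), θ = 307°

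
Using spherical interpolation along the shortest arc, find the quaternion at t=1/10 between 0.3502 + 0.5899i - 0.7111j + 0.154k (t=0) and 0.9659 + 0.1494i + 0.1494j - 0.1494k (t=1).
0.4616 + 0.5817i - 0.6576j + 0.1269k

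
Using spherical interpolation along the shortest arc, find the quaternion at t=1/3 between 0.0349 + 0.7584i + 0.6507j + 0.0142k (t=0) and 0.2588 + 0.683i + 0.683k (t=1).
0.1264 + 0.8238i + 0.4786j + 0.2764k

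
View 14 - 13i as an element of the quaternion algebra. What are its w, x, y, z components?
14 - 13i + 0j + 0k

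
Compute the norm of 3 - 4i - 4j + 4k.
√57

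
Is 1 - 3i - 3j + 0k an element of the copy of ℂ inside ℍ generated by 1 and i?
No. The quaternion 1 - 3i - 3j has j-coefficient y = -3 and k-coefficient z = 0, not both zero, so it does not lie in the complex subalgebra spanned by 1 and i.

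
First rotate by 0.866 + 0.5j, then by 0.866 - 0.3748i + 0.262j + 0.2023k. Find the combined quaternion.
0.619 - 0.4257i + 0.6599j - 0.0122k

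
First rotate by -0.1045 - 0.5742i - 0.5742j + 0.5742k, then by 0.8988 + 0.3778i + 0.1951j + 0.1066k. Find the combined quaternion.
0.1738 - 0.3823i - 0.8146j + 0.4k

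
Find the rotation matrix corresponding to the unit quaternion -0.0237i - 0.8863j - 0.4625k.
[[-0.9989, 0.042, 0.0219], [0.042, 0.5711, 0.8198], [0.0219, 0.8198, -0.5722]]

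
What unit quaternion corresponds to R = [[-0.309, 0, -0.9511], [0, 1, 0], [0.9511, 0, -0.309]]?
0.5878 - 0.809j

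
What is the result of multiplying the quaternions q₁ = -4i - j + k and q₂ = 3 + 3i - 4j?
8 - 8i + 22k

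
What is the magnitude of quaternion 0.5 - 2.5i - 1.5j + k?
3.122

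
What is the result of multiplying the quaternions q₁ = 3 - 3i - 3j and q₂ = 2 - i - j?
-9i - 9j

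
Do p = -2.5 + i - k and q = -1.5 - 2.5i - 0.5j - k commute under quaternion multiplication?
No: pq = 5.25 + 4.25i + 4.75j + 3.5k ≠ 5.25 + 5.25i - 2.25j + 4.5k = qp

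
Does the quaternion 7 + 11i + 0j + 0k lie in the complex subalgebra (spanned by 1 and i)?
Yes. The quaternion 7 + 11i has j- and k-coefficients y = z = 0, so it lies in the complex subalgebra spanned by 1 and i.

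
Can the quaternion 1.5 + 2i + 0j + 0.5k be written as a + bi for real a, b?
No. The quaternion 1.5 + 2i + 0.5k has j-coefficient y = 0 and k-coefficient z = 0.5, not both zero, so it does not lie in the complex subalgebra spanned by 1 and i.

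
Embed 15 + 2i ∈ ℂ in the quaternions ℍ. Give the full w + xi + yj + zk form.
15 + 2i + 0j + 0k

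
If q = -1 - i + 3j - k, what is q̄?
-1 + i - 3j + k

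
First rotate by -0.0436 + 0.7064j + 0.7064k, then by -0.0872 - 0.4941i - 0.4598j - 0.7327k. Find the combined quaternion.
0.8462 + 0.2143i + 0.3075j - 0.3787k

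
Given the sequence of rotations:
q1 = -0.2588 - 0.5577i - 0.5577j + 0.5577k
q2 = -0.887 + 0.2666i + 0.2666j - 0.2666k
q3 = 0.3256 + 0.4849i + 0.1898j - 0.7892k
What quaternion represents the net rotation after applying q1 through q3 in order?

q2 · q1 = 0.6756 + 0.4257i + 0.4257j - 0.4257k
q3 · q2 · q1 = -0.4032 + 0.7214i + 0.1373j - 0.5462k
-0.4032 + 0.7214i + 0.1373j - 0.5462k


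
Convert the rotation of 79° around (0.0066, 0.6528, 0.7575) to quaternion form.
0.7716 + 0.0042i + 0.4152j + 0.4818k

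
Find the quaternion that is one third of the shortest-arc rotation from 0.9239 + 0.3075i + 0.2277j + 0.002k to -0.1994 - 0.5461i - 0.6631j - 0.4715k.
0.7637 + 0.4433i + 0.4303j + 0.1874k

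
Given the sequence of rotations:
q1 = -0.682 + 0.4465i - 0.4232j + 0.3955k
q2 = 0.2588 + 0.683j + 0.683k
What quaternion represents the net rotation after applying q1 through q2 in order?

q2 · q1 = -0.1576 + 0.6747i - 0.2704j - 0.6684k
-0.1576 + 0.6747i - 0.2704j - 0.6684k


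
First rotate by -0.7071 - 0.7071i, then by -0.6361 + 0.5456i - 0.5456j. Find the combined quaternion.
0.8356 + 0.064i + 0.3858j - 0.3858k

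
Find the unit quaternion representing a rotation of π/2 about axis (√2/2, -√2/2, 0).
0.7071 + 0.5i - 0.5j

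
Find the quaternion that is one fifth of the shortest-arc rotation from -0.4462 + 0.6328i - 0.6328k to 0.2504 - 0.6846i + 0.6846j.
-0.4391 + 0.7004i - 0.1613j - 0.5391k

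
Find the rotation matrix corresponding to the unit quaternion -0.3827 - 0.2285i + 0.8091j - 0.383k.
[[-0.6027, -0.6629, -0.4443], [-0.0766, 0.6022, -0.7947], [0.7943, -0.4449, -0.4137]]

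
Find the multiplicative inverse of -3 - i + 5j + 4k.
-0.0588 + 0.0196i - 0.098j - 0.0784k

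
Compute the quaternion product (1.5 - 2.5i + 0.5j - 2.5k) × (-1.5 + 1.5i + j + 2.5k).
7.25 + 9.75i + 3.25j + 4.25k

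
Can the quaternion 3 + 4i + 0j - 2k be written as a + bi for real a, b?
No. The quaternion 3 + 4i - 2k has j-coefficient y = 0 and k-coefficient z = -2, not both zero, so it does not lie in the complex subalgebra spanned by 1 and i.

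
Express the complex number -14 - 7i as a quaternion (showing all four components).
-14 - 7i + 0j + 0k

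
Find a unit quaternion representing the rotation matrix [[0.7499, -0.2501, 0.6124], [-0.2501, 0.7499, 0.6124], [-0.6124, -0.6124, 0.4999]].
0.866 - 0.3536i + 0.3536j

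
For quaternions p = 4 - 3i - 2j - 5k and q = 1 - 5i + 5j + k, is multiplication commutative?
No: pq = 4 + 46j - 26k ≠ 4 - 46i - 10j + 24k = qp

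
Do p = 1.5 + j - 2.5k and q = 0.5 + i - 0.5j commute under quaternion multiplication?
No: pq = 1.25 + 0.25i - 2.75j - 2.25k ≠ 1.25 + 2.75i + 2.25j - 0.25k = qp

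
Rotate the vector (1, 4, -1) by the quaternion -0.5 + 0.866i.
(1, -2.866, -2.964)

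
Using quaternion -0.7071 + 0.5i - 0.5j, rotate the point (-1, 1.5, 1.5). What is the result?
(-0.189, 2.311, -0.354)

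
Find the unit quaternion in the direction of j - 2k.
0.4472j - 0.8944k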